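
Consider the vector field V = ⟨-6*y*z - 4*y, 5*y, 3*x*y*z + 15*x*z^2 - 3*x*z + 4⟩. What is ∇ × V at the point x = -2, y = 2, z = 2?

(∇×V)₁ = ∂V₃/∂y − ∂V₂/∂z = 3*x*z
(∇×V)₂ = ∂V₁/∂z − ∂V₃/∂x = -3*y*z - 6*y - 15*z^2 + 3*z
(∇×V)₃ = ∂V₂/∂x − ∂V₁/∂y = 6*z + 4
∇×V = (3*x*z, -3*y*z - 6*y - 15*z^2 + 3*z, 6*z + 4)
At (-2, 2, 2): (-12, -78, 16).

(-12, -78, 16)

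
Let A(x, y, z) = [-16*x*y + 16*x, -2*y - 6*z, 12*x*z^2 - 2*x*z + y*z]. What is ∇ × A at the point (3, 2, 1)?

(∇×A)₁ = ∂A₃/∂y − ∂A₂/∂z = z + 6
(∇×A)₂ = ∂A₁/∂z − ∂A₃/∂x = -12*z^2 + 2*z
(∇×A)₃ = ∂A₂/∂x − ∂A₁/∂y = 16*x
∇×A = (z + 6, -12*z^2 + 2*z, 16*x)
At (3, 2, 1): (7, -10, 48).

(7, -10, 48)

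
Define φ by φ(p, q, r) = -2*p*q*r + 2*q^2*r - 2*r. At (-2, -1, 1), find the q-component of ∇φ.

0

(∇φ)_2 = ∂φ/∂q = -2*p*r + 4*q*r
At (-2, -1, 1): 0.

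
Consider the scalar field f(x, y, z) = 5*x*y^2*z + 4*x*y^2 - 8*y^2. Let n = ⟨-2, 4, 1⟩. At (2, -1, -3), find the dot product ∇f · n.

∂f/∂x = 5*y^2*z + 4*y^2
∂f/∂y = 10*x*y*z + 8*x*y - 16*y
∂f/∂z = 5*x*y^2
∇f at (2, -1, -3) = (-11, 60, 10)
∇f · n = (-11)(-2) + (60)(4) + (10)(1) = 272

272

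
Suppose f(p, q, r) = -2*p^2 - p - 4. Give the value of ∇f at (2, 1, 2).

∂f/∂p = -4*p - 1
∂f/∂q = 0
∂f/∂r = 0
∇f = (-4*p - 1, 0, 0)
At (2, 1, 2): (-9, 0, 0).

(-9, 0, 0)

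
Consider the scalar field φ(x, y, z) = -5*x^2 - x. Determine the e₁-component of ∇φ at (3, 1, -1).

-31

(∇φ)_1 = ∂φ/∂x = -10*x - 1
At (3, 1, -1): -31.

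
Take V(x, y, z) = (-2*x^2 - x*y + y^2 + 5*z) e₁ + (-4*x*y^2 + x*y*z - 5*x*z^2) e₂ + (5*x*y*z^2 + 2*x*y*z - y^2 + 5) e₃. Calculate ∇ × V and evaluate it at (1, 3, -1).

(∇×V)₁ = ∂V₃/∂y − ∂V₂/∂z = -x*y + 5*x*z^2 + 12*x*z - 2*y
(∇×V)₂ = ∂V₁/∂z − ∂V₃/∂x = -5*y*z^2 - 2*y*z + 5
(∇×V)₃ = ∂V₂/∂x − ∂V₁/∂y = x - 4*y^2 + y*z - 2*y - 5*z^2
∇×V = (-x*y + 5*x*z^2 + 12*x*z - 2*y, -5*y*z^2 - 2*y*z + 5, x - 4*y^2 + y*z - 2*y - 5*z^2)
At (1, 3, -1): (-16, -4, -49).

(-16, -4, -49)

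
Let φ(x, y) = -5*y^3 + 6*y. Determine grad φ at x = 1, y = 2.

∂φ/∂x = 0
∂φ/∂y = -15*y^2 + 6
∇φ = (0, -15*y^2 + 6)
At (1, 2): (0, -54).

(0, -54)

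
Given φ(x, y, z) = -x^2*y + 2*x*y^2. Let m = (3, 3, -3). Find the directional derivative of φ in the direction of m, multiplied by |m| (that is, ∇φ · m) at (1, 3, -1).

∂φ/∂x = -2*x*y + 2*y^2
∂φ/∂y = -x^2 + 4*x*y
∂φ/∂z = 0
∇φ at (1, 3, -1) = (12, 11, 0)
∇φ · m = (12)(3) + (11)(3) + (0)(-3) = 69

69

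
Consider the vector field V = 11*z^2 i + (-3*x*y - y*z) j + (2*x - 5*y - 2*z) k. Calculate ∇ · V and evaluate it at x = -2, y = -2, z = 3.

∂V₁/∂x = 0
∂V₂/∂y = -3*x - z
∂V₃/∂z = -2
∇·V = -3*x - z - 2
At (-2, -2, 3): 1.

1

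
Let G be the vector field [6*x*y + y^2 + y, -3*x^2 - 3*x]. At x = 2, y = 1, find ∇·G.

∂G₁/∂x = 6*y
∂G₂/∂y = 0
∇·G = 6*y
At (2, 1): 6.

6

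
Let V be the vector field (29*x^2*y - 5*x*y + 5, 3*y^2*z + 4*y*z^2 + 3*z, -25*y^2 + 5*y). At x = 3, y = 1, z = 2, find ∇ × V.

(∇×V)₁ = ∂V₃/∂y − ∂V₂/∂z = -3*y^2 - 8*y*z - 50*y + 2
(∇×V)₂ = ∂V₁/∂z − ∂V₃/∂x = 0
(∇×V)₃ = ∂V₂/∂x − ∂V₁/∂y = -29*x^2 + 5*x
∇×V = (-3*y^2 - 8*y*z - 50*y + 2, 0, -29*x^2 + 5*x)
At (3, 1, 2): (-67, 0, -246).

(-67, 0, -246)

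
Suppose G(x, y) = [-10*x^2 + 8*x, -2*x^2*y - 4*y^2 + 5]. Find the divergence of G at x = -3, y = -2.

66

∂G₁/∂x = -20*x + 8
∂G₂/∂y = -2*x^2 - 8*y
∇·G = -2*x^2 - 20*x - 8*y + 8
At (-3, -2): 66.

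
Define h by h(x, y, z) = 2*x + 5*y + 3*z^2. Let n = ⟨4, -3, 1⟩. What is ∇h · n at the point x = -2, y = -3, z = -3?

-25

∂h/∂x = 2
∂h/∂y = 5
∂h/∂z = 6*z
∇h at (-2, -3, -3) = (2, 5, -18)
∇h · n = (2)(4) + (5)(-3) + (-18)(1) = -25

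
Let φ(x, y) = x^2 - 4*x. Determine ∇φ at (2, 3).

∂φ/∂x = 2*x - 4
∂φ/∂y = 0
∇φ = (2*x - 4, 0)
At (2, 3): (0, 0).

(0, 0)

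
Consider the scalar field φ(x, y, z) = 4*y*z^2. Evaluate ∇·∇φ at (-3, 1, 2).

∂²φ/∂x² = 0
∂²φ/∂y² = 0
∂²φ/∂z² = 8*y
∇²φ = 8*y
At (-3, 1, 2): 8.

8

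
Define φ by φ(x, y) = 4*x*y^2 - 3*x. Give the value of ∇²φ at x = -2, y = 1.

∂²φ/∂x² = 0
∂²φ/∂y² = 8*x
∇²φ = 8*x
At (-2, 1): -16.

-16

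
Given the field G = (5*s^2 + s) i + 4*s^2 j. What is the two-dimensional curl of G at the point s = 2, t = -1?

16

∂G₂/∂s = 8*s
∂G₁/∂t = 0
Scalar curl = 8*s
At (2, -1): 16.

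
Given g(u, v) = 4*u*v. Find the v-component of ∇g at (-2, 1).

(∇g)_2 = ∂g/∂v = 4*u
At (-2, 1): -8.

-8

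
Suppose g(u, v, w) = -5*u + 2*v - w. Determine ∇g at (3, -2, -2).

(-5, 2, -1)

∂g/∂u = -5
∂g/∂v = 2
∂g/∂w = -1
∇g = (-5, 2, -1)
At (3, -2, -2): (-5, 2, -1).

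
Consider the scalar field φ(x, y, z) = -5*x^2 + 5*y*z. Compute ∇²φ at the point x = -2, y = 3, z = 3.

∂²φ/∂x² = -10
∂²φ/∂y² = 0
∂²φ/∂z² = 0
∇²φ = -10
At (-2, 3, 3): -10.

-10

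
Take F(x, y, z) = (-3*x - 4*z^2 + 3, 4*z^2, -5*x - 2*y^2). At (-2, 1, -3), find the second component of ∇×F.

(∇×F)_2 = ∂F₁/∂z − ∂F₃/∂x
= -8*z − (-5)
= -8*z + 5
At (-2, 1, -3): 29.

29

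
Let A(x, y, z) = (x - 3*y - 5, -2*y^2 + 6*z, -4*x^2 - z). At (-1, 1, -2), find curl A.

(∇×A)₁ = ∂A₃/∂y − ∂A₂/∂z = -6
(∇×A)₂ = ∂A₁/∂z − ∂A₃/∂x = 8*x
(∇×A)₃ = ∂A₂/∂x − ∂A₁/∂y = 3
∇×A = (-6, 8*x, 3)
At (-1, 1, -2): (-6, -8, 3).

(-6, -8, 3)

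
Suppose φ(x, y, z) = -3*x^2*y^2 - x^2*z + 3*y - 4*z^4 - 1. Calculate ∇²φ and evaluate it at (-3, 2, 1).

-128

∂²φ/∂x² = -2*(3*y^2 + z)
∂²φ/∂y² = -6*x^2
∂²φ/∂z² = -48*z^2
∇²φ = -6*x^2 - 6*y^2 - 48*z^2 - 2*z
At (-3, 2, 1): -128.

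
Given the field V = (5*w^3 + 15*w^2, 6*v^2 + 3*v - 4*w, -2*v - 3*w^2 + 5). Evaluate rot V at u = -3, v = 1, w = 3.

(∇×V)₁ = ∂V₃/∂v − ∂V₂/∂w = 2
(∇×V)₂ = ∂V₁/∂w − ∂V₃/∂u = 15*w^2 + 30*w
(∇×V)₃ = ∂V₂/∂u − ∂V₁/∂v = 0
∇×V = (2, 15*w^2 + 30*w, 0)
At (-3, 1, 3): (2, 225, 0).

(2, 225, 0)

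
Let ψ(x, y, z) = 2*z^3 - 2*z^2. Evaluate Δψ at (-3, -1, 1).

∂²ψ/∂x² = 0
∂²ψ/∂y² = 0
∂²ψ/∂z² = 4*(3*z - 1)
∇²ψ = 12*z - 4
At (-3, -1, 1): 8.

8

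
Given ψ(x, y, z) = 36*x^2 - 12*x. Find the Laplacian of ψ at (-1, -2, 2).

∂²ψ/∂x² = 72
∂²ψ/∂y² = 0
∂²ψ/∂z² = 0
∇²ψ = 72
At (-1, -2, 2): 72.

72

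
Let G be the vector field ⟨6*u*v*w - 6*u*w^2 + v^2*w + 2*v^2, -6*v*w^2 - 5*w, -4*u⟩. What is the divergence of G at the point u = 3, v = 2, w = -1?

-24

∂G₁/∂u = 6*v*w - 6*w^2
∂G₂/∂v = -6*w^2
∂G₃/∂w = 0
∇·G = 6*v*w - 12*w^2
At (3, 2, -1): -24.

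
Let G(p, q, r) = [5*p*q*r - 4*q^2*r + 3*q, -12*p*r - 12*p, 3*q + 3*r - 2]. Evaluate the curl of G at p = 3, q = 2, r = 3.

(∇×G)₁ = ∂G₃/∂q − ∂G₂/∂r = 12*p + 3
(∇×G)₂ = ∂G₁/∂r − ∂G₃/∂p = 5*p*q - 4*q^2
(∇×G)₃ = ∂G₂/∂p − ∂G₁/∂q = -5*p*r + 8*q*r - 12*r - 15
∇×G = (12*p + 3, 5*p*q - 4*q^2, -5*p*r + 8*q*r - 12*r - 15)
At (3, 2, 3): (39, 14, -48).

(39, 14, -48)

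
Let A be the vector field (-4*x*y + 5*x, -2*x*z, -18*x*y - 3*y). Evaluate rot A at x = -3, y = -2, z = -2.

(45, -36, -8)

(∇×A)₁ = ∂A₃/∂y − ∂A₂/∂z = -16*x - 3
(∇×A)₂ = ∂A₁/∂z − ∂A₃/∂x = 18*y
(∇×A)₃ = ∂A₂/∂x − ∂A₁/∂y = 4*x - 2*z
∇×A = (-16*x - 3, 18*y, 4*x - 2*z)
At (-3, -2, -2): (45, -36, -8).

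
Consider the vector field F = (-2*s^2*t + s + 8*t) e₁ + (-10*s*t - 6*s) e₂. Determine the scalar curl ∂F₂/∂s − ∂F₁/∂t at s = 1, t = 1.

-22

∂F₂/∂s = -10*t - 6
∂F₁/∂t = -2*s^2 + 8
Scalar curl = 2*s^2 - 10*t - 14
At (1, 1): -22.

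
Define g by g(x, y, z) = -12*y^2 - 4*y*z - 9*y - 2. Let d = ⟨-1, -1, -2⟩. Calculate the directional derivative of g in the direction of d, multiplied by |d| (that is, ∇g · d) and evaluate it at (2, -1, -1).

∂g/∂x = 0
∂g/∂y = -24*y - 4*z - 9
∂g/∂z = -4*y
∇g at (2, -1, -1) = (0, 19, 4)
∇g · d = (0)(-1) + (19)(-1) + (4)(-2) = -27

-27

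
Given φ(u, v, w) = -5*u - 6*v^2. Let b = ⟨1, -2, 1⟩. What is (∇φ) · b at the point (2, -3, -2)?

∂φ/∂u = -5
∂φ/∂v = -12*v
∂φ/∂w = 0
∇φ at (2, -3, -2) = (-5, 36, 0)
∇φ · b = (-5)(1) + (36)(-2) + (0)(1) = -77

-77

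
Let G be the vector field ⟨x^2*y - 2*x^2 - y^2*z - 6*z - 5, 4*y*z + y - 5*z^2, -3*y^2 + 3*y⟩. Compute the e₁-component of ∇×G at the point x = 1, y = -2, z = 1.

33

(∇×G)_1 = ∂G₃/∂y − ∂G₂/∂z
= -6*y + 3 − (4*y - 10*z)
= -10*y + 10*z + 3
At (1, -2, 1): 33.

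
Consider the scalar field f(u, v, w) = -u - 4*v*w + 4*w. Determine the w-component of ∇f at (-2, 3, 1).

-8

(∇f)_3 = ∂f/∂w = -4*v + 4
At (-2, 3, 1): -8.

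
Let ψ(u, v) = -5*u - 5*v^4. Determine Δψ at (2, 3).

∂²ψ/∂u² = 0
∂²ψ/∂v² = -60*v^2
∇²ψ = -60*v^2
At (2, 3): -540.

-540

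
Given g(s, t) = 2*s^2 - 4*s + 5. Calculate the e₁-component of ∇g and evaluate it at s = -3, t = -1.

(∇g)_1 = ∂g/∂s = 4*s - 4
At (-3, -1): -16.

-16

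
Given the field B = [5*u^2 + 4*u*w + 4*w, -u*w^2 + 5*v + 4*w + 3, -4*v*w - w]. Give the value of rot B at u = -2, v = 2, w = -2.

(12, -4, -4)

(∇×B)₁ = ∂B₃/∂v − ∂B₂/∂w = 2*u*w - 4*w - 4
(∇×B)₂ = ∂B₁/∂w − ∂B₃/∂u = 4*u + 4
(∇×B)₃ = ∂B₂/∂u − ∂B₁/∂v = -w^2
∇×B = (2*u*w - 4*w - 4, 4*u + 4, -w^2)
At (-2, 2, -2): (12, -4, -4).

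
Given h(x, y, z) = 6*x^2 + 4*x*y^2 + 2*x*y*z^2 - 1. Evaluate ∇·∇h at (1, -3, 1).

∂²h/∂x² = 12
∂²h/∂y² = 8*x
∂²h/∂z² = 4*x*y
∇²h = 4*x*y + 8*x + 12
At (1, -3, 1): 8.

8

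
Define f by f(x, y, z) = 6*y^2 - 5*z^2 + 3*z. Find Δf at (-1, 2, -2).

∂²f/∂x² = 0
∂²f/∂y² = 12
∂²f/∂z² = -10
∇²f = 2
At (-1, 2, -2): 2.

2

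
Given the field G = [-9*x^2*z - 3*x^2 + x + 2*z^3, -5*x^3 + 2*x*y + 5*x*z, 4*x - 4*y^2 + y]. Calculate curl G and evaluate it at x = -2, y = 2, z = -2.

(-5, -16, -66)

(∇×G)₁ = ∂G₃/∂y − ∂G₂/∂z = -5*x - 8*y + 1
(∇×G)₂ = ∂G₁/∂z − ∂G₃/∂x = -9*x^2 + 6*z^2 - 4
(∇×G)₃ = ∂G₂/∂x − ∂G₁/∂y = -15*x^2 + 2*y + 5*z
∇×G = (-5*x - 8*y + 1, -9*x^2 + 6*z^2 - 4, -15*x^2 + 2*y + 5*z)
At (-2, 2, -2): (-5, -16, -66).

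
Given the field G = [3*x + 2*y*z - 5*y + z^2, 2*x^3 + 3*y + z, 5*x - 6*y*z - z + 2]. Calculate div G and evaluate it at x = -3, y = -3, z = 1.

23

∂G₁/∂x = 3
∂G₂/∂y = 3
∂G₃/∂z = -6*y - 1
∇·G = -6*y + 5
At (-3, -3, 1): 23.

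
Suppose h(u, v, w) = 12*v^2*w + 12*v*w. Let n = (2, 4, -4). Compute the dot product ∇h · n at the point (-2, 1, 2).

192

∂h/∂u = 0
∂h/∂v = 24*v*w + 12*w
∂h/∂w = 12*v^2 + 12*v
∇h at (-2, 1, 2) = (0, 72, 24)
∇h · n = (0)(2) + (72)(4) + (24)(-4) = 192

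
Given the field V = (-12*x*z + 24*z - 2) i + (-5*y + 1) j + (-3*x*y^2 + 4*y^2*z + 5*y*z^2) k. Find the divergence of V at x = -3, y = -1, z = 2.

∂V₁/∂x = -12*z
∂V₂/∂y = -5
∂V₃/∂z = 4*y^2 + 10*y*z
∇·V = 4*y^2 + 10*y*z - 12*z - 5
At (-3, -1, 2): -45.

-45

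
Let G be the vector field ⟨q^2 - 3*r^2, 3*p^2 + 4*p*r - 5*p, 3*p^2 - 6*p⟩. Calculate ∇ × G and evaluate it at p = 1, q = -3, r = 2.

(∇×G)₁ = ∂G₃/∂q − ∂G₂/∂r = -4*p
(∇×G)₂ = ∂G₁/∂r − ∂G₃/∂p = -6*p - 6*r + 6
(∇×G)₃ = ∂G₂/∂p − ∂G₁/∂q = 6*p - 2*q + 4*r - 5
∇×G = (-4*p, -6*p - 6*r + 6, 6*p - 2*q + 4*r - 5)
At (1, -3, 2): (-4, -12, 15).

(-4, -12, 15)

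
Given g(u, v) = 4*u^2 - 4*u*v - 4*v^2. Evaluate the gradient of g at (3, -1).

∂g/∂u = 8*u - 4*v
∂g/∂v = -4*u - 8*v
∇g = (8*u - 4*v, -4*u - 8*v)
At (3, -1): (28, -4).

(28, -4)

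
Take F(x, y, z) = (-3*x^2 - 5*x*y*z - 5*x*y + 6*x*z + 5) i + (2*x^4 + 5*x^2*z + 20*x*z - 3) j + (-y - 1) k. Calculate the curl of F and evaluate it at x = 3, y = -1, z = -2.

(-106, 33, 101)

(∇×F)₁ = ∂F₃/∂y − ∂F₂/∂z = -5*x^2 - 20*x - 1
(∇×F)₂ = ∂F₁/∂z − ∂F₃/∂x = -5*x*y + 6*x
(∇×F)₃ = ∂F₂/∂x − ∂F₁/∂y = 8*x^3 + 15*x*z + 5*x + 20*z
∇×F = (-5*x^2 - 20*x - 1, -5*x*y + 6*x, 8*x^3 + 15*x*z + 5*x + 20*z)
At (3, -1, -2): (-106, 33, 101).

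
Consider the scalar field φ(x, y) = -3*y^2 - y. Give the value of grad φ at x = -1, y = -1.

∂φ/∂x = 0
∂φ/∂y = -6*y - 1
∇φ = (0, -6*y - 1)
At (-1, -1): (0, 5).

(0, 5)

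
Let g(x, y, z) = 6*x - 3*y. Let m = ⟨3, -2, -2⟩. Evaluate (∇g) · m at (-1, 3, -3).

24

∂g/∂x = 6
∂g/∂y = -3
∂g/∂z = 0
∇g at (-1, 3, -3) = (6, -3, 0)
∇g · m = (6)(3) + (-3)(-2) + (0)(-2) = 24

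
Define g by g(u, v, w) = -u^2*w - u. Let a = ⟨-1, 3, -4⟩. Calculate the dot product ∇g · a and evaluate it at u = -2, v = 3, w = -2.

25

∂g/∂u = -2*u*w - 1
∂g/∂v = 0
∂g/∂w = -u^2
∇g at (-2, 3, -2) = (-9, 0, -4)
∇g · a = (-9)(-1) + (0)(3) + (-4)(-4) = 25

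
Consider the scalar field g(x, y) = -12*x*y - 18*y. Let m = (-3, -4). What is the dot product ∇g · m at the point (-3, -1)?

-108

∂g/∂x = -12*y
∂g/∂y = -12*x - 18
∇g at (-3, -1) = (12, 18)
∇g · m = (12)(-3) + (18)(-4) = -108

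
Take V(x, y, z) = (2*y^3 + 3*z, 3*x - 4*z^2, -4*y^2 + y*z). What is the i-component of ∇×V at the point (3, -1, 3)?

(∇×V)_1 = ∂V₃/∂y − ∂V₂/∂z
= -8*y + z − (-8*z)
= -8*y + 9*z
At (3, -1, 3): 35.

35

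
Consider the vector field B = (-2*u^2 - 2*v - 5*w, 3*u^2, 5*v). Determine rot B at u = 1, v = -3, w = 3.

(∇×B)₁ = ∂B₃/∂v − ∂B₂/∂w = 5
(∇×B)₂ = ∂B₁/∂w − ∂B₃/∂u = -5
(∇×B)₃ = ∂B₂/∂u − ∂B₁/∂v = 6*u + 2
∇×B = (5, -5, 6*u + 2)
At (1, -3, 3): (5, -5, 8).

(5, -5, 8)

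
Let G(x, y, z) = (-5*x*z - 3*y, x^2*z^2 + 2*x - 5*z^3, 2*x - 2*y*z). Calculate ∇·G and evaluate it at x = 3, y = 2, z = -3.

11

∂G₁/∂x = -5*z
∂G₂/∂y = 0
∂G₃/∂z = -2*y
∇·G = -2*y - 5*z
At (3, 2, -3): 11.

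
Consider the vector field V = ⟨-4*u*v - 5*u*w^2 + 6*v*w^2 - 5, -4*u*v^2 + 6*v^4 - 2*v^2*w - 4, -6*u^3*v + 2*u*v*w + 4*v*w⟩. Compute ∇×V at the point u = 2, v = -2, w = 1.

(∇×V)₁ = ∂V₃/∂v − ∂V₂/∂w = -6*u^3 + 2*u*w + 2*v^2 + 4*w
(∇×V)₂ = ∂V₁/∂w − ∂V₃/∂u = 18*u^2*v - 10*u*w + 10*v*w
(∇×V)₃ = ∂V₂/∂u − ∂V₁/∂v = 4*u - 4*v^2 - 6*w^2
∇×V = (-6*u^3 + 2*u*w + 2*v^2 + 4*w, 18*u^2*v - 10*u*w + 10*v*w, 4*u - 4*v^2 - 6*w^2)
At (2, -2, 1): (-32, -184, -14).

(-32, -184, -14)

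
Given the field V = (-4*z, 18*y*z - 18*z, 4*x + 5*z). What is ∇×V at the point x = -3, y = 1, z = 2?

(∇×V)₁ = ∂V₃/∂y − ∂V₂/∂z = -18*y + 18
(∇×V)₂ = ∂V₁/∂z − ∂V₃/∂x = -8
(∇×V)₃ = ∂V₂/∂x − ∂V₁/∂y = 0
∇×V = (-18*y + 18, -8, 0)
At (-3, 1, 2): (0, -8, 0).

(0, -8, 0)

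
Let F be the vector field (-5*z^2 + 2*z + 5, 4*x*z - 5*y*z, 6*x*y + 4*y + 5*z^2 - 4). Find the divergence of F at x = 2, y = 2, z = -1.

∂F₁/∂x = 0
∂F₂/∂y = -5*z
∂F₃/∂z = 10*z
∇·F = 5*z
At (2, 2, -1): -5.

-5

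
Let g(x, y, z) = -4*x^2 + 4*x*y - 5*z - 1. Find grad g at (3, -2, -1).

(-32, 12, -5)

∂g/∂x = -8*x + 4*y
∂g/∂y = 4*x
∂g/∂z = -5
∇g = (-8*x + 4*y, 4*x, -5)
At (3, -2, -1): (-32, 12, -5).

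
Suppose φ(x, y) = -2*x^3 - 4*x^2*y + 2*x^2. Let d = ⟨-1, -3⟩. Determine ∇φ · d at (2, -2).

∂φ/∂x = -6*x^2 - 8*x*y + 4*x
∂φ/∂y = -4*x^2
∇φ at (2, -2) = (16, -16)
∇φ · d = (16)(-1) + (-16)(-3) = 32

32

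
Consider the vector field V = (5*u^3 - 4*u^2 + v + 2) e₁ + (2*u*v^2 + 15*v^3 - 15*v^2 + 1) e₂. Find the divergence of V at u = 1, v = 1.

∂V₁/∂u = 15*u^2 - 8*u
∂V₂/∂v = 4*u*v + 45*v^2 - 30*v
∇·V = 15*u^2 + 4*u*v - 8*u + 45*v^2 - 30*v
At (1, 1): 26.

26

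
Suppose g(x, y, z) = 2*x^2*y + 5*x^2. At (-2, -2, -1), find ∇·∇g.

2

∂²g/∂x² = 2*(2*y + 5)
∂²g/∂y² = 0
∂²g/∂z² = 0
∇²g = 4*y + 10
At (-2, -2, -1): 2.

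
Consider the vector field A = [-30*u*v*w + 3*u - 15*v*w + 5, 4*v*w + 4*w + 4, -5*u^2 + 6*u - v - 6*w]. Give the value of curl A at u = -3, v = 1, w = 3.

(-9, 39, -225)

(∇×A)₁ = ∂A₃/∂v − ∂A₂/∂w = -4*v - 5
(∇×A)₂ = ∂A₁/∂w − ∂A₃/∂u = -30*u*v + 10*u - 15*v - 6
(∇×A)₃ = ∂A₂/∂u − ∂A₁/∂v = 30*u*w + 15*w
∇×A = (-4*v - 5, -30*u*v + 10*u - 15*v - 6, 30*u*w + 15*w)
At (-3, 1, 3): (-9, 39, -225).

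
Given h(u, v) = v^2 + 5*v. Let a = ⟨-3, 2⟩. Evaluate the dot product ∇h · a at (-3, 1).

∂h/∂u = 0
∂h/∂v = 2*v + 5
∇h at (-3, 1) = (0, 7)
∇h · a = (0)(-3) + (7)(2) = 14

14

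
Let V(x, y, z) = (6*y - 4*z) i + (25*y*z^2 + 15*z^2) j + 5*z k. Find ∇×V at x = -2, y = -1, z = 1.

(20, -4, -6)

(∇×V)₁ = ∂V₃/∂y − ∂V₂/∂z = -50*y*z - 30*z
(∇×V)₂ = ∂V₁/∂z − ∂V₃/∂x = -4
(∇×V)₃ = ∂V₂/∂x − ∂V₁/∂y = -6
∇×V = (-50*y*z - 30*z, -4, -6)
At (-2, -1, 1): (20, -4, -6).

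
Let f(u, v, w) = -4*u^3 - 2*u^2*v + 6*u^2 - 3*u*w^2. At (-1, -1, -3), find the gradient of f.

∂f/∂u = -12*u^2 - 4*u*v + 12*u - 3*w^2
∂f/∂v = -2*u^2
∂f/∂w = -6*u*w
∇f = (-12*u^2 - 4*u*v + 12*u - 3*w^2, -2*u^2, -6*u*w)
At (-1, -1, -3): (-55, -2, -18).

(-55, -2, -18)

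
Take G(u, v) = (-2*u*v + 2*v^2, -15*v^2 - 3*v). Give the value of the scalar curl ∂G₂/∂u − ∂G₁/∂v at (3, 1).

2

∂G₂/∂u = 0
∂G₁/∂v = -2*u + 4*v
Scalar curl = 2*u - 4*v
At (3, 1): 2.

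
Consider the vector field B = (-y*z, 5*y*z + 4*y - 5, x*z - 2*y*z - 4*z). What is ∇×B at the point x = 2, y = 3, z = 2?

(∇×B)₁ = ∂B₃/∂y − ∂B₂/∂z = -5*y - 2*z
(∇×B)₂ = ∂B₁/∂z − ∂B₃/∂x = -y - z
(∇×B)₃ = ∂B₂/∂x − ∂B₁/∂y = z
∇×B = (-5*y - 2*z, -y - z, z)
At (2, 3, 2): (-19, -5, 2).

(-19, -5, 2)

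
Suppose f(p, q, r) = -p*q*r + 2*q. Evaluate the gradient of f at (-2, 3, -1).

∂f/∂p = -q*r
∂f/∂q = -p*r + 2
∂f/∂r = -p*q
∇f = (-q*r, -p*r + 2, -p*q)
At (-2, 3, -1): (3, 0, 6).

(3, 0, 6)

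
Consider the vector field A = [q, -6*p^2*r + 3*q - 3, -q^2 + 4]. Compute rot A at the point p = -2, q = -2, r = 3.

(∇×A)₁ = ∂A₃/∂q − ∂A₂/∂r = 6*p^2 - 2*q
(∇×A)₂ = ∂A₁/∂r − ∂A₃/∂p = 0
(∇×A)₃ = ∂A₂/∂p − ∂A₁/∂q = -12*p*r - 1
∇×A = (6*p^2 - 2*q, 0, -12*p*r - 1)
At (-2, -2, 3): (28, 0, 71).

(28, 0, 71)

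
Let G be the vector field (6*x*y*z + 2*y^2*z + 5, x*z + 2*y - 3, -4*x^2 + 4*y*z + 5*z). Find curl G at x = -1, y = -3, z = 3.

(13, 28, 57)

(∇×G)₁ = ∂G₃/∂y − ∂G₂/∂z = -x + 4*z
(∇×G)₂ = ∂G₁/∂z − ∂G₃/∂x = 6*x*y + 8*x + 2*y^2
(∇×G)₃ = ∂G₂/∂x − ∂G₁/∂y = -6*x*z - 4*y*z + z
∇×G = (-x + 4*z, 6*x*y + 8*x + 2*y^2, -6*x*z - 4*y*z + z)
At (-1, -3, 3): (13, 28, 57).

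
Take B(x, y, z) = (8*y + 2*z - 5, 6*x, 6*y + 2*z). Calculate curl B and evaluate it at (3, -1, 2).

(6, 2, -2)

(∇×B)₁ = ∂B₃/∂y − ∂B₂/∂z = 6
(∇×B)₂ = ∂B₁/∂z − ∂B₃/∂x = 2
(∇×B)₃ = ∂B₂/∂x − ∂B₁/∂y = -2
∇×B = (6, 2, -2)
At (3, -1, 2): (6, 2, -2).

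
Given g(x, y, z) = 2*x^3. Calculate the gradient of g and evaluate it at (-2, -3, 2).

(24, 0, 0)

∂g/∂x = 6*x^2
∂g/∂y = 0
∂g/∂z = 0
∇g = (6*x^2, 0, 0)
At (-2, -3, 2): (24, 0, 0).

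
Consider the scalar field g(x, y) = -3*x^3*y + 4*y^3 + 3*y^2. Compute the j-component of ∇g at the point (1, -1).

3

(∇g)_2 = ∂g/∂y = -3*x^3 + 12*y^2 + 6*y
At (1, -1): 3.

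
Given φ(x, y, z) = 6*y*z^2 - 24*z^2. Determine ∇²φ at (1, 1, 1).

∂²φ/∂x² = 0
∂²φ/∂y² = 0
∂²φ/∂z² = 12*(y - 4)
∇²φ = 12*y - 48
At (1, 1, 1): -36.

-36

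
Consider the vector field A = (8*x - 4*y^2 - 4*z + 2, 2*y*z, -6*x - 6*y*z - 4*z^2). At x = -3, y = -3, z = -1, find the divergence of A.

32

∂A₁/∂x = 8
∂A₂/∂y = 2*z
∂A₃/∂z = -6*y - 8*z
∇·A = -6*y - 6*z + 8
At (-3, -3, -1): 32.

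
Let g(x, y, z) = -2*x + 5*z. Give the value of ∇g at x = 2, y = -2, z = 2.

(-2, 0, 5)

∂g/∂x = -2
∂g/∂y = 0
∂g/∂z = 5
∇g = (-2, 0, 5)
At (2, -2, 2): (-2, 0, 5).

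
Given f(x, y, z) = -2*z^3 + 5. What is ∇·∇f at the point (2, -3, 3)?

-36

∂²f/∂x² = 0
∂²f/∂y² = 0
∂²f/∂z² = -12*z
∇²f = -12*z
At (2, -3, 3): -36.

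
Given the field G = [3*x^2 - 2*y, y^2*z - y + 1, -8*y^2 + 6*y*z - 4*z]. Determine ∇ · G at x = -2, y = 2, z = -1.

-9

∂G₁/∂x = 6*x
∂G₂/∂y = 2*y*z - 1
∂G₃/∂z = 6*y - 4
∇·G = 6*x + 2*y*z + 6*y - 5
At (-2, 2, -1): -9.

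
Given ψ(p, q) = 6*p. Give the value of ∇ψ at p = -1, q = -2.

∂ψ/∂p = 6
∂ψ/∂q = 0
∇ψ = (6, 0)
At (-1, -2): (6, 0).

(6, 0)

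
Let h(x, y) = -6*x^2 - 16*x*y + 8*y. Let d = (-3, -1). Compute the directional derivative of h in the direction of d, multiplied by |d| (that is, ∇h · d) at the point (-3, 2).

∂h/∂x = -12*x - 16*y
∂h/∂y = -16*x + 8
∇h at (-3, 2) = (4, 56)
∇h · d = (4)(-3) + (56)(-1) = -68

-68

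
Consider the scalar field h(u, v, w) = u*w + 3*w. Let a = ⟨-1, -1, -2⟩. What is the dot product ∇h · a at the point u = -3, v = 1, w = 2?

-2

∂h/∂u = w
∂h/∂v = 0
∂h/∂w = u + 3
∇h at (-3, 1, 2) = (2, 0, 0)
∇h · a = (2)(-1) + (0)(-1) + (0)(-2) = -2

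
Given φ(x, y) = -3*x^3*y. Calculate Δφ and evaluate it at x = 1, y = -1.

18

∂²φ/∂x² = -18*x*y
∂²φ/∂y² = 0
∇²φ = -18*x*y
At (1, -1): 18.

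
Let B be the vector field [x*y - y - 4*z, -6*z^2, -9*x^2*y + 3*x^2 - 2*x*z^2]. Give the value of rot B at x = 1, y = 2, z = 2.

(15, 34, 0)

(∇×B)₁ = ∂B₃/∂y − ∂B₂/∂z = -9*x^2 + 12*z
(∇×B)₂ = ∂B₁/∂z − ∂B₃/∂x = 18*x*y - 6*x + 2*z^2 - 4
(∇×B)₃ = ∂B₂/∂x − ∂B₁/∂y = -x + 1
∇×B = (-9*x^2 + 12*z, 18*x*y - 6*x + 2*z^2 - 4, -x + 1)
At (1, 2, 2): (15, 34, 0).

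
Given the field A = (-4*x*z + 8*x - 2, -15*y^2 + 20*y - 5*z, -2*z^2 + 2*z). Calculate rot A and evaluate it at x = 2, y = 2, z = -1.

(5, -8, 0)

(∇×A)₁ = ∂A₃/∂y − ∂A₂/∂z = 5
(∇×A)₂ = ∂A₁/∂z − ∂A₃/∂x = -4*x
(∇×A)₃ = ∂A₂/∂x − ∂A₁/∂y = 0
∇×A = (5, -4*x, 0)
At (2, 2, -1): (5, -8, 0).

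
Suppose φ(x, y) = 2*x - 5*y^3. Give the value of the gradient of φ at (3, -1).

(2, -15)

∂φ/∂x = 2
∂φ/∂y = -15*y^2
∇φ = (2, -15*y^2)
At (3, -1): (2, -15).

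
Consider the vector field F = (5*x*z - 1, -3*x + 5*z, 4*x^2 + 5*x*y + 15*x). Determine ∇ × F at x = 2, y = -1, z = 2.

(5, -16, -3)

(∇×F)₁ = ∂F₃/∂y − ∂F₂/∂z = 5*x - 5
(∇×F)₂ = ∂F₁/∂z − ∂F₃/∂x = -3*x - 5*y - 15
(∇×F)₃ = ∂F₂/∂x − ∂F₁/∂y = -3
∇×F = (5*x - 5, -3*x - 5*y - 15, -3)
At (2, -1, 2): (5, -16, -3).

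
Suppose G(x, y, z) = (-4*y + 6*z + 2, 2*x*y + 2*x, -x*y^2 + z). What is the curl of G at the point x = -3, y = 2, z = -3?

(12, 10, 10)

(∇×G)₁ = ∂G₃/∂y − ∂G₂/∂z = -2*x*y
(∇×G)₂ = ∂G₁/∂z − ∂G₃/∂x = y^2 + 6
(∇×G)₃ = ∂G₂/∂x − ∂G₁/∂y = 2*y + 6
∇×G = (-2*x*y, y^2 + 6, 2*y + 6)
At (-3, 2, -3): (12, 10, 10).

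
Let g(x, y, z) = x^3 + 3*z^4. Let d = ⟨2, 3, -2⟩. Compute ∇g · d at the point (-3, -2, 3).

∂g/∂x = 3*x^2
∂g/∂y = 0
∂g/∂z = 12*z^3
∇g at (-3, -2, 3) = (27, 0, 324)
∇g · d = (27)(2) + (0)(3) + (324)(-2) = -594

-594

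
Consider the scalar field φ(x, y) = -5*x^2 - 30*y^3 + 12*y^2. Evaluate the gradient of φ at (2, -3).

∂φ/∂x = -10*x
∂φ/∂y = -90*y^2 + 24*y
∇φ = (-10*x, -90*y^2 + 24*y)
At (2, -3): (-20, -882).

(-20, -882)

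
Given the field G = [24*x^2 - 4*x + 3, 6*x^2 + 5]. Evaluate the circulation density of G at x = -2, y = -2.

∂G₂/∂x = 12*x
∂G₁/∂y = 0
Scalar curl = 12*x
At (-2, -2): -24.

-24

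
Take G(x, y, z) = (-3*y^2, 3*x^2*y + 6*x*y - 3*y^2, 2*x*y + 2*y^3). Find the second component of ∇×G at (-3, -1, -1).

(∇×G)_2 = ∂G₁/∂z − ∂G₃/∂x
= 0 − (2*y)
= -2*y
At (-3, -1, -1): 2.

2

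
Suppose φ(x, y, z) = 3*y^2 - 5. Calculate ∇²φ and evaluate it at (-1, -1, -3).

6

∂²φ/∂x² = 0
∂²φ/∂y² = 6
∂²φ/∂z² = 0
∇²φ = 6
At (-1, -1, -3): 6.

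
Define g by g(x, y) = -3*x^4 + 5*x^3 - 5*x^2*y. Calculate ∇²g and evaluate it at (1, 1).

-16

∂²g/∂x² = 2*(-18*x^2 + 15*x - 5*y)
∂²g/∂y² = 0
∇²g = -36*x^2 + 30*x - 10*y
At (1, 1): -16.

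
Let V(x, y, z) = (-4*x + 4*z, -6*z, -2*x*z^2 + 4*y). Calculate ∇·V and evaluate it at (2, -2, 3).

-28

∂V₁/∂x = -4
∂V₂/∂y = 0
∂V₃/∂z = -4*x*z
∇·V = -4*x*z - 4
At (2, -2, 3): -28.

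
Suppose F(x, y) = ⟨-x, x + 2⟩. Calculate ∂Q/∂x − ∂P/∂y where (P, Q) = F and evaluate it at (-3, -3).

1

∂F₂/∂x = 1
∂F₁/∂y = 0
Scalar curl = 1
At (-3, -3): 1.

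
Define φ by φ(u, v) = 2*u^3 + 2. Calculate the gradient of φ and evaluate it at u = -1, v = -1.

∂φ/∂u = 6*u^2
∂φ/∂v = 0
∇φ = (6*u^2, 0)
At (-1, -1): (6, 0).

(6, 0)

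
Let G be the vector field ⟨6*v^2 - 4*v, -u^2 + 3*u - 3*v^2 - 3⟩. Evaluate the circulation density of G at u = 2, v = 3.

∂G₂/∂u = -2*u + 3
∂G₁/∂v = 12*v - 4
Scalar curl = -2*u - 12*v + 7
At (2, 3): -33.

-33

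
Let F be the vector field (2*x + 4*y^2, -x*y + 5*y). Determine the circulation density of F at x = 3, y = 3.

-27

∂F₂/∂x = -y
∂F₁/∂y = 8*y
Scalar curl = -9*y
At (3, 3): -27.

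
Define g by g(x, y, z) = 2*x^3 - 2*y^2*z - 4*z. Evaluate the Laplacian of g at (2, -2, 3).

∂²g/∂x² = 12*x
∂²g/∂y² = -4*z
∂²g/∂z² = 0
∇²g = 12*x - 4*z
At (2, -2, 3): 12.

12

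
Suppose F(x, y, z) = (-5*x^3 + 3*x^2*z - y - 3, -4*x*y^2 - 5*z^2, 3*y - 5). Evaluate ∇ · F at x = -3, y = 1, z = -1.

∂F₁/∂x = -15*x^2 + 6*x*z
∂F₂/∂y = -8*x*y
∂F₃/∂z = 0
∇·F = -15*x^2 - 8*x*y + 6*x*z
At (-3, 1, -1): -93.

-93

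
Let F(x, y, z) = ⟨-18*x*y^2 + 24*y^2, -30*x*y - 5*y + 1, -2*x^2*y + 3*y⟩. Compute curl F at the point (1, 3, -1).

(1, 12, -126)

(∇×F)₁ = ∂F₃/∂y − ∂F₂/∂z = -2*x^2 + 3
(∇×F)₂ = ∂F₁/∂z − ∂F₃/∂x = 4*x*y
(∇×F)₃ = ∂F₂/∂x − ∂F₁/∂y = 36*x*y - 78*y
∇×F = (-2*x^2 + 3, 4*x*y, 36*x*y - 78*y)
At (1, 3, -1): (1, 12, -126).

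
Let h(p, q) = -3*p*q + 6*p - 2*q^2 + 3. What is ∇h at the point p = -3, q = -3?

∂h/∂p = -3*q + 6
∂h/∂q = -3*p - 4*q
∇h = (-3*q + 6, -3*p - 4*q)
At (-3, -3): (15, 21).

(15, 21)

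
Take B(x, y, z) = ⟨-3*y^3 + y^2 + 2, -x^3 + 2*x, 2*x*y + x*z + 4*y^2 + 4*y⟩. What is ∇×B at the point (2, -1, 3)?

(0, -1, 1)

(∇×B)₁ = ∂B₃/∂y − ∂B₂/∂z = 2*x + 8*y + 4
(∇×B)₂ = ∂B₁/∂z − ∂B₃/∂x = -2*y - z
(∇×B)₃ = ∂B₂/∂x − ∂B₁/∂y = -3*x^2 + 9*y^2 - 2*y + 2
∇×B = (2*x + 8*y + 4, -2*y - z, -3*x^2 + 9*y^2 - 2*y + 2)
At (2, -1, 3): (0, -1, 1).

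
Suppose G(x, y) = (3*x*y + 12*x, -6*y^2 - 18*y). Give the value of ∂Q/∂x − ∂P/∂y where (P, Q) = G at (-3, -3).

9

∂G₂/∂x = 0
∂G₁/∂y = 3*x
Scalar curl = -3*x
At (-3, -3): 9.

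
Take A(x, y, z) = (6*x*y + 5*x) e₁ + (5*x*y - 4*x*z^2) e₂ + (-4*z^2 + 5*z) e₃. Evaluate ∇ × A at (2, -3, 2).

(∇×A)₁ = ∂A₃/∂y − ∂A₂/∂z = 8*x*z
(∇×A)₂ = ∂A₁/∂z − ∂A₃/∂x = 0
(∇×A)₃ = ∂A₂/∂x − ∂A₁/∂y = -6*x + 5*y - 4*z^2
∇×A = (8*x*z, 0, -6*x + 5*y - 4*z^2)
At (2, -3, 2): (32, 0, -43).

(32, 0, -43)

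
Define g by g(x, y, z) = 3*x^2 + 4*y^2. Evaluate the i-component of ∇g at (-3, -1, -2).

-18

(∇g)_1 = ∂g/∂x = 6*x
At (-3, -1, -2): -18.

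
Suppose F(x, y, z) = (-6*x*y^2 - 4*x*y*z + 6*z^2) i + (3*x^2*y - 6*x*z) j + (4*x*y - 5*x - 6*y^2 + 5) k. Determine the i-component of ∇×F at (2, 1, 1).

8

(∇×F)_1 = ∂F₃/∂y − ∂F₂/∂z
= 4*x - 12*y − (-6*x)
= 10*x - 12*y
At (2, 1, 1): 8.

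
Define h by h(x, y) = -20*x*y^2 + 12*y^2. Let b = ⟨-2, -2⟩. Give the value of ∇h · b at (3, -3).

-216

∂h/∂x = -20*y^2
∂h/∂y = -40*x*y + 24*y
∇h at (3, -3) = (-180, 288)
∇h · b = (-180)(-2) + (288)(-2) = -216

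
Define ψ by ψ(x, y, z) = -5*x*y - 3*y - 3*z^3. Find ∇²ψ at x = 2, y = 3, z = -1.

∂²ψ/∂x² = 0
∂²ψ/∂y² = 0
∂²ψ/∂z² = -18*z
∇²ψ = -18*z
At (2, 3, -1): 18.

18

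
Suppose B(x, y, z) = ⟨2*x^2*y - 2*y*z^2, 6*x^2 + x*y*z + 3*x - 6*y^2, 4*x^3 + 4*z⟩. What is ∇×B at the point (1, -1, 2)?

(∇×B)₁ = ∂B₃/∂y − ∂B₂/∂z = -x*y
(∇×B)₂ = ∂B₁/∂z − ∂B₃/∂x = -12*x^2 - 4*y*z
(∇×B)₃ = ∂B₂/∂x − ∂B₁/∂y = -2*x^2 + 12*x + y*z + 2*z^2 + 3
∇×B = (-x*y, -12*x^2 - 4*y*z, -2*x^2 + 12*x + y*z + 2*z^2 + 3)
At (1, -1, 2): (1, -4, 19).

(1, -4, 19)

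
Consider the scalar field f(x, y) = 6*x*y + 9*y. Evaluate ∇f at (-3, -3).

(-18, -9)

∂f/∂x = 6*y
∂f/∂y = 6*x + 9
∇f = (6*y, 6*x + 9)
At (-3, -3): (-18, -9).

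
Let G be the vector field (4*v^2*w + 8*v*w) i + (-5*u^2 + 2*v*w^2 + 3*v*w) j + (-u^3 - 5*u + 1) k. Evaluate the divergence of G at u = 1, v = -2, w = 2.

∂G₁/∂u = 0
∂G₂/∂v = 2*w^2 + 3*w
∂G₃/∂w = 0
∇·G = 2*w^2 + 3*w
At (1, -2, 2): 14.

14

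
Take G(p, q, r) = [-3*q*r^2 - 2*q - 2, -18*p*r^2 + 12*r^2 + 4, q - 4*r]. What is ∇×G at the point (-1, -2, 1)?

(-59, 12, -13)

(∇×G)₁ = ∂G₃/∂q − ∂G₂/∂r = 36*p*r - 24*r + 1
(∇×G)₂ = ∂G₁/∂r − ∂G₃/∂p = -6*q*r
(∇×G)₃ = ∂G₂/∂p − ∂G₁/∂q = -15*r^2 + 2
∇×G = (36*p*r - 24*r + 1, -6*q*r, -15*r^2 + 2)
At (-1, -2, 1): (-59, 12, -13).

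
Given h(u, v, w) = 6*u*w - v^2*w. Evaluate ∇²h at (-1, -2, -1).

2

∂²h/∂u² = 0
∂²h/∂v² = -2*w
∂²h/∂w² = 0
∇²h = -2*w
At (-1, -2, -1): 2.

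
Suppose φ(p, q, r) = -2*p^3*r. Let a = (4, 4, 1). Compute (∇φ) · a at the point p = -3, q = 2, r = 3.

∂φ/∂p = -6*p^2*r
∂φ/∂q = 0
∂φ/∂r = -2*p^3
∇φ at (-3, 2, 3) = (-162, 0, 54)
∇φ · a = (-162)(4) + (0)(4) + (54)(1) = -594

-594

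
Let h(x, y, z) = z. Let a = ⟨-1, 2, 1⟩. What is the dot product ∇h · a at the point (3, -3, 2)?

1

∂h/∂x = 0
∂h/∂y = 0
∂h/∂z = 1
∇h at (3, -3, 2) = (0, 0, 1)
∇h · a = (0)(-1) + (0)(2) + (1)(1) = 1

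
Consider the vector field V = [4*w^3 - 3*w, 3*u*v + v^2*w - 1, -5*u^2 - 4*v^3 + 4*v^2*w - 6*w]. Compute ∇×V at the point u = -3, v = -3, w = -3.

(∇×V)₁ = ∂V₃/∂v − ∂V₂/∂w = -13*v^2 + 8*v*w
(∇×V)₂ = ∂V₁/∂w − ∂V₃/∂u = 10*u + 12*w^2 - 3
(∇×V)₃ = ∂V₂/∂u − ∂V₁/∂v = 3*v
∇×V = (-13*v^2 + 8*v*w, 10*u + 12*w^2 - 3, 3*v)
At (-3, -3, -3): (-45, 75, -9).

(-45, 75, -9)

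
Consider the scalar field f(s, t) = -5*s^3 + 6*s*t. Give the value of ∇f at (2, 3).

∂f/∂s = -15*s^2 + 6*t
∂f/∂t = 6*s
∇f = (-15*s^2 + 6*t, 6*s)
At (2, 3): (-42, 12).

(-42, 12)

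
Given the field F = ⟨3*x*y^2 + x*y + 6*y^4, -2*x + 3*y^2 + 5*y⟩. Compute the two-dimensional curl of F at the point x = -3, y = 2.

-155

∂F₂/∂x = -2
∂F₁/∂y = 6*x*y + x + 24*y^3
Scalar curl = -6*x*y - x - 24*y^3 - 2
At (-3, 2): -155.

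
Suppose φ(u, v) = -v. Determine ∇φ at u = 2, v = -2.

∂φ/∂u = 0
∂φ/∂v = -1
∇φ = (0, -1)
At (2, -2): (0, -1).

(0, -1)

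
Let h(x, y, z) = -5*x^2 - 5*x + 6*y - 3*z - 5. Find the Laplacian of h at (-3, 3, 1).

-10

∂²h/∂x² = -10
∂²h/∂y² = 0
∂²h/∂z² = 0
∇²h = -10
At (-3, 3, 1): -10.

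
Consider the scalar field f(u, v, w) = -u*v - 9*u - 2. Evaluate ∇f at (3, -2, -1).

∂f/∂u = -v - 9
∂f/∂v = -u
∂f/∂w = 0
∇f = (-v - 9, -u, 0)
At (3, -2, -1): (-7, -3, 0).

(-7, -3, 0)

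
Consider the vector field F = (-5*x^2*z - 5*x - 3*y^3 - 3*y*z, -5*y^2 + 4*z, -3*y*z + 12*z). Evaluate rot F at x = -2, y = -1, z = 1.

(-7, -17, 12)

(∇×F)₁ = ∂F₃/∂y − ∂F₂/∂z = -3*z - 4
(∇×F)₂ = ∂F₁/∂z − ∂F₃/∂x = -5*x^2 - 3*y
(∇×F)₃ = ∂F₂/∂x − ∂F₁/∂y = 9*y^2 + 3*z
∇×F = (-3*z - 4, -5*x^2 - 3*y, 9*y^2 + 3*z)
At (-2, -1, 1): (-7, -17, 12).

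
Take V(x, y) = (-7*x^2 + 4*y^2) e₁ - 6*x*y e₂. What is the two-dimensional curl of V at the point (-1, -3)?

42

∂V₂/∂x = -6*y
∂V₁/∂y = 8*y
Scalar curl = -14*y
At (-1, -3): 42.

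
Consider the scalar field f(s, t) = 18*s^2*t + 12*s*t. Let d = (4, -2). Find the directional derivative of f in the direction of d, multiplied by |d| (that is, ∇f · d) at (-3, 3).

-1404

∂f/∂s = 36*s*t + 12*t
∂f/∂t = 18*s^2 + 12*s
∇f at (-3, 3) = (-288, 126)
∇f · d = (-288)(4) + (126)(-2) = -1404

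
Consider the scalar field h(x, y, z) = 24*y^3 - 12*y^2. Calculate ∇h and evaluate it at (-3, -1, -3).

∂h/∂x = 0
∂h/∂y = 72*y^2 - 24*y
∂h/∂z = 0
∇h = (0, 72*y^2 - 24*y, 0)
At (-3, -1, -3): (0, 96, 0).

(0, 96, 0)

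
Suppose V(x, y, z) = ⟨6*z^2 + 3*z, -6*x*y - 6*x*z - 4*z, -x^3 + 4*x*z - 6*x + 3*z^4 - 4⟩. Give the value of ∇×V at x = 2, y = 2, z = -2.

(∇×V)₁ = ∂V₃/∂y − ∂V₂/∂z = 6*x + 4
(∇×V)₂ = ∂V₁/∂z − ∂V₃/∂x = 3*x^2 + 8*z + 9
(∇×V)₃ = ∂V₂/∂x − ∂V₁/∂y = -6*y - 6*z
∇×V = (6*x + 4, 3*x^2 + 8*z + 9, -6*y - 6*z)
At (2, 2, -2): (16, 5, 0).

(16, 5, 0)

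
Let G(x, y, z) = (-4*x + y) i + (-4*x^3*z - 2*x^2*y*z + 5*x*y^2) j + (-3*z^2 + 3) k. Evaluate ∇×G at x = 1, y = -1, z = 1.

(∇×G)₁ = ∂G₃/∂y − ∂G₂/∂z = 4*x^3 + 2*x^2*y
(∇×G)₂ = ∂G₁/∂z − ∂G₃/∂x = 0
(∇×G)₃ = ∂G₂/∂x − ∂G₁/∂y = -12*x^2*z - 4*x*y*z + 5*y^2 - 1
∇×G = (4*x^3 + 2*x^2*y, 0, -12*x^2*z - 4*x*y*z + 5*y^2 - 1)
At (1, -1, 1): (2, 0, -4).

(2, 0, -4)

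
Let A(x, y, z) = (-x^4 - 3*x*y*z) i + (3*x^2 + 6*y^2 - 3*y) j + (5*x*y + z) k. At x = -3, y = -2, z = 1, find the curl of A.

(-15, -8, -27)

(∇×A)₁ = ∂A₃/∂y − ∂A₂/∂z = 5*x
(∇×A)₂ = ∂A₁/∂z − ∂A₃/∂x = -3*x*y - 5*y
(∇×A)₃ = ∂A₂/∂x − ∂A₁/∂y = 3*x*z + 6*x
∇×A = (5*x, -3*x*y - 5*y, 3*x*z + 6*x)
At (-3, -2, 1): (-15, -8, -27).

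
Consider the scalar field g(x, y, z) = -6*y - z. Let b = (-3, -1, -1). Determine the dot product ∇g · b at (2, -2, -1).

7

∂g/∂x = 0
∂g/∂y = -6
∂g/∂z = -1
∇g at (2, -2, -1) = (0, -6, -1)
∇g · b = (0)(-3) + (-6)(-1) + (-1)(-1) = 7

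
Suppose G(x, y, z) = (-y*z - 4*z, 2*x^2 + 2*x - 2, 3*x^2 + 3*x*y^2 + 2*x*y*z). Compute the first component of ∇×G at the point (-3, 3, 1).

(∇×G)_1 = ∂G₃/∂y − ∂G₂/∂z
= 6*x*y + 2*x*z − (0)
= 6*x*y + 2*x*z
At (-3, 3, 1): -60.

-60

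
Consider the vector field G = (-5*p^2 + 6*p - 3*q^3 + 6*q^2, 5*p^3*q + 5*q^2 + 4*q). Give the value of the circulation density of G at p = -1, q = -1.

6

∂G₂/∂p = 15*p^2*q
∂G₁/∂q = -9*q^2 + 12*q
Scalar curl = 15*p^2*q + 9*q^2 - 12*q
At (-1, -1): 6.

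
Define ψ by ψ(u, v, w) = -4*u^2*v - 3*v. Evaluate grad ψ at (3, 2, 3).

(-48, -39, 0)

∂ψ/∂u = -8*u*v
∂ψ/∂v = -4*u^2 - 3
∂ψ/∂w = 0
∇ψ = (-8*u*v, -4*u^2 - 3, 0)
At (3, 2, 3): (-48, -39, 0).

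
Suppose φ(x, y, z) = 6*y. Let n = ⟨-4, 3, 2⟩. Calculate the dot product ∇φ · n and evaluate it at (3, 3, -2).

∂φ/∂x = 0
∂φ/∂y = 6
∂φ/∂z = 0
∇φ at (3, 3, -2) = (0, 6, 0)
∇φ · n = (0)(-4) + (6)(3) + (0)(2) = 18

18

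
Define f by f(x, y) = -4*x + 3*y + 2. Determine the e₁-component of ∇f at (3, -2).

(∇f)_1 = ∂f/∂x = -4
At (3, -2): -4.

-4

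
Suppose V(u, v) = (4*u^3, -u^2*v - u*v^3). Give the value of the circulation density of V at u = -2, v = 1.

3

∂V₂/∂u = -2*u*v - v^3
∂V₁/∂v = 0
Scalar curl = -2*u*v - v^3
At (-2, 1): 3.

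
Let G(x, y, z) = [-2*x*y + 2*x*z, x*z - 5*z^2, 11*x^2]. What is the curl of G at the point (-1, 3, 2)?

(21, 20, 0)

(∇×G)₁ = ∂G₃/∂y − ∂G₂/∂z = -x + 10*z
(∇×G)₂ = ∂G₁/∂z − ∂G₃/∂x = -20*x
(∇×G)₃ = ∂G₂/∂x − ∂G₁/∂y = 2*x + z
∇×G = (-x + 10*z, -20*x, 2*x + z)
At (-1, 3, 2): (21, 20, 0).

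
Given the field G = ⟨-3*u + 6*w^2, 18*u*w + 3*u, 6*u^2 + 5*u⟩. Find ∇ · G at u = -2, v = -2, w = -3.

-3

∂G₁/∂u = -3
∂G₂/∂v = 0
∂G₃/∂w = 0
∇·G = -3
At (-2, -2, -3): -3.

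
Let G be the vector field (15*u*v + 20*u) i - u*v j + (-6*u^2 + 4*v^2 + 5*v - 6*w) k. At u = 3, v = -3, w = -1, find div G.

∂G₁/∂u = 15*v + 20
∂G₂/∂v = -u
∂G₃/∂w = -6
∇·G = -u + 15*v + 14
At (3, -3, -1): -34.

-34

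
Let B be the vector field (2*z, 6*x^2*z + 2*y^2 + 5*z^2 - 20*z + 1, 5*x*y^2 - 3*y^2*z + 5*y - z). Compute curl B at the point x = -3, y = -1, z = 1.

(∇×B)₁ = ∂B₃/∂y − ∂B₂/∂z = -6*x^2 + 10*x*y - 6*y*z - 10*z + 25
(∇×B)₂ = ∂B₁/∂z − ∂B₃/∂x = -5*y^2 + 2
(∇×B)₃ = ∂B₂/∂x − ∂B₁/∂y = 12*x*z
∇×B = (-6*x^2 + 10*x*y - 6*y*z - 10*z + 25, -5*y^2 + 2, 12*x*z)
At (-3, -1, 1): (-3, -3, -36).

(-3, -3, -36)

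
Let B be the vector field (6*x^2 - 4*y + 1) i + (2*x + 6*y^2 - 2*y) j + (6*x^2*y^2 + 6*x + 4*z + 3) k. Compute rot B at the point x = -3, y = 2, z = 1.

(216, 138, 6)

(∇×B)₁ = ∂B₃/∂y − ∂B₂/∂z = 12*x^2*y
(∇×B)₂ = ∂B₁/∂z − ∂B₃/∂x = -12*x*y^2 - 6
(∇×B)₃ = ∂B₂/∂x − ∂B₁/∂y = 6
∇×B = (12*x^2*y, -12*x*y^2 - 6, 6)
At (-3, 2, 1): (216, 138, 6).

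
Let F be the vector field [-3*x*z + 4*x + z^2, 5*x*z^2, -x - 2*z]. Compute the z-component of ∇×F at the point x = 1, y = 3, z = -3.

45

(∇×F)_3 = ∂F₂/∂x − ∂F₁/∂y
= 5*z^2 − (0)
= 5*z^2
At (1, 3, -3): 45.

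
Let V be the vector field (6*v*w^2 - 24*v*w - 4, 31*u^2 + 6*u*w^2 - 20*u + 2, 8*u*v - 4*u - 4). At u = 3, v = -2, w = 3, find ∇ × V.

(-84, -4, 238)

(∇×V)₁ = ∂V₃/∂v − ∂V₂/∂w = -12*u*w + 8*u
(∇×V)₂ = ∂V₁/∂w − ∂V₃/∂u = 12*v*w - 32*v + 4
(∇×V)₃ = ∂V₂/∂u − ∂V₁/∂v = 62*u + 24*w - 20
∇×V = (-12*u*w + 8*u, 12*v*w - 32*v + 4, 62*u + 24*w - 20)
At (3, -2, 3): (-84, -4, 238).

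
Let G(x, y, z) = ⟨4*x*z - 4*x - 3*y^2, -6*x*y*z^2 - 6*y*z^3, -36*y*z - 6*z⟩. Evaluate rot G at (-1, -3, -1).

(∇×G)₁ = ∂G₃/∂y − ∂G₂/∂z = 12*x*y*z + 18*y*z^2 - 36*z
(∇×G)₂ = ∂G₁/∂z − ∂G₃/∂x = 4*x
(∇×G)₃ = ∂G₂/∂x − ∂G₁/∂y = -6*y*z^2 + 6*y
∇×G = (12*x*y*z + 18*y*z^2 - 36*z, 4*x, -6*y*z^2 + 6*y)
At (-1, -3, -1): (-54, -4, 0).

(-54, -4, 0)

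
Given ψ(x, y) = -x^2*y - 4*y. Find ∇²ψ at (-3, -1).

2

∂²ψ/∂x² = -2*y
∂²ψ/∂y² = 0
∇²ψ = -2*y
At (-3, -1): 2.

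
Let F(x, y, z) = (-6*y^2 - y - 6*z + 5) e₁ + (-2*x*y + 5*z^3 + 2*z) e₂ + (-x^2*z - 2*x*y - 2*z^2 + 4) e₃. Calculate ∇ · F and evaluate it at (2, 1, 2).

-16

∂F₁/∂x = 0
∂F₂/∂y = -2*x
∂F₃/∂z = -x^2 - 4*z
∇·F = -x^2 - 2*x - 4*z
At (2, 1, 2): -16.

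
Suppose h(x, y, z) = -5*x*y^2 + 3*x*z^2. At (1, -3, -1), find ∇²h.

∂²h/∂x² = 0
∂²h/∂y² = -10*x
∂²h/∂z² = 6*x
∇²h = -4*x
At (1, -3, -1): -4.

-4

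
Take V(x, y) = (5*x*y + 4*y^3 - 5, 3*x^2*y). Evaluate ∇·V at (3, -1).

∂V₁/∂x = 5*y
∂V₂/∂y = 3*x^2
∇·V = 3*x^2 + 5*y
At (3, -1): 22.

22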